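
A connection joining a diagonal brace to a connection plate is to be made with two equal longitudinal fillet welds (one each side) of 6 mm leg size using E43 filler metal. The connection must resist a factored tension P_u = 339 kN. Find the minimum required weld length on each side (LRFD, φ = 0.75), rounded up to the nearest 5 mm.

L = 210 mm on each side

E43XX → F_EXX = 430 MPa.
Throat t_e = 0.707 × 6 = 4.242 mm.
φr_n = 0.75 × 0.6 × 430 × 4.242 × 10⁻³ = 0.8208 kN/mm.
L_req = P_u / φr_n = 339 / 0.8208 = 413 mm total.
Per side: 413 / 2 = 206.5 mm.
Round up → use L = 210 mm on each side.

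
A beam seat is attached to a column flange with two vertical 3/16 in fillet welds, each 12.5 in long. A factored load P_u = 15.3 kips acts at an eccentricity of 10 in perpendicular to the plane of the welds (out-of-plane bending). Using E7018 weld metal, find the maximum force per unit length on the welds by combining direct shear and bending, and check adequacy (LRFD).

E70XX → F_EXX = 70 ksi.
L_w = 2 × 12.5 = 25 in; section modulus (unit throat) S = 2 × L²/6 = 52.08 in².
Direct shear f_v = P/L_w = 15.3/25 = 0.612 kip/in.
Moment M = P × e = 15.3 × 10 = 153 kip·in; bending f_b = M/S = 2.938 kip/in.
f_max = √(f_v² + f_b²) = √(0.612² + 2.938²) = 3.001 kip/in.
φr_n = 0.75 × 0.6 × 70 × (0.707 × 0.1875) = 4.176 kip/in → adequate.

f_max ≈ 3 kip/in; adequate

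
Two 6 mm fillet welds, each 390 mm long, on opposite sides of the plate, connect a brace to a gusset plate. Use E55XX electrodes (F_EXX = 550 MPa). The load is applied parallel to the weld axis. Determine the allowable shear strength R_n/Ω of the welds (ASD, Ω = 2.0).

R_n/Ω ≈ 546 kN

Effective throat t_e = 0.707 × 6 = 4.242 mm.
Total length L = 780 mm; A_we = 4.242 × 780 = 3309 mm².
F_nw = 0.6 F_EXX = 0.6 × 550 = 330 MPa.
R_n = 330 × 3309 × 10⁻³ = 1092 kN; R_n/Ω = 1092/2.0 = 545.9 kN.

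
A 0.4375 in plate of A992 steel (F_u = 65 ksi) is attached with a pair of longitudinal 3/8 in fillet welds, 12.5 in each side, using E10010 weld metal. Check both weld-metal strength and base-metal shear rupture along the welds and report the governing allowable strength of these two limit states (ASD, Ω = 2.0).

R_n/Ω ≈ 199 kip (weld metal governs)

E100XX → F_EXX = 100 ksi.
t_e = 0.707 × 0.375 = 0.2651 in; L = 25 in.
Weld metal: R_n/Ω = (1/2.0) × 0.6 × 100 × 0.2651 × 25 = 198.8 kip.
Base metal (shear rupture): R_n/Ω = (1/2.0) × 0.6 × 65 × 0.4375 × 25 = 213.3 kip.
Governing: weld metal.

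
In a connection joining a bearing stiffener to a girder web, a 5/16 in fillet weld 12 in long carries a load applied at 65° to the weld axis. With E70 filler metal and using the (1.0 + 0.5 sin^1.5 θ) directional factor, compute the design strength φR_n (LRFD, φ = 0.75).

E70XX → F_EXX = 70 ksi.
t_e = 0.707 × 0.3125 = 0.2209 in; A_we = 0.2209 × 12 = 2.651 in².
Directional factor: 1.0 + 0.5 sin^1.5(65°) = 1.431.
F_nw = 0.6 × 70 × 1.431 = 60.12 ksi.
φR_n = 0.75 × 60.12 × 2.651 = 119.5 kips.

φR_n ≈ 120 kips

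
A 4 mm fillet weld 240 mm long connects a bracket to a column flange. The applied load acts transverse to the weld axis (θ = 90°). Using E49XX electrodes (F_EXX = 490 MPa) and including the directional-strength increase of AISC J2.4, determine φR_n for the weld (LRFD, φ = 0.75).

φR_n ≈ 224 kN

t_e = 0.707 × 4 = 2.828 mm; A_we = 2.828 × 240 = 678.7 mm².
Directional factor: 1.0 + 0.5 sin^1.5(90°) = 1.5.
F_nw = 0.6 × 490 × 1.5 = 441 MPa.
φR_n = 0.75 × 441 × 678.7 × 10⁻³ = 224.5 kN.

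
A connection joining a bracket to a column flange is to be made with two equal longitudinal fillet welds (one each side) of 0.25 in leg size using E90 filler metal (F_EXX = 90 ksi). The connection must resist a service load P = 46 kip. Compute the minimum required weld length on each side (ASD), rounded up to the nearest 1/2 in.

Throat t_e = 0.707 × 0.25 = 0.1767 in.
r_n/Ω = (0.6 × 90 × 0.1767) / 2.0 = 4.772 kip/in.
L_req = P / (r_n/Ω) = 46 / 4.772 = 9.639 in total.
Per side: 9.639 / 2 = 4.82 in.
Round up → use L = 5 in on each side.

L = 5 in on each side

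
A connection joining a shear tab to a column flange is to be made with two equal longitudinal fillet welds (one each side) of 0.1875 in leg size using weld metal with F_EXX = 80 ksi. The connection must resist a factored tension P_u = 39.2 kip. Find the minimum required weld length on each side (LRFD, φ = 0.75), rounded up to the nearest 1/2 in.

L = 4.5 in on each side

Throat t_e = 0.707 × 0.1875 = 0.1326 in.
φr_n = 0.75 × 0.6 × 80 × 0.1326 = 4.772 kip/in.
L_req = P_u / φr_n = 39.2 / 4.772 = 8.214 in total.
Per side: 8.214 / 2 = 4.107 in.
Round up → use L = 4.5 in on each side.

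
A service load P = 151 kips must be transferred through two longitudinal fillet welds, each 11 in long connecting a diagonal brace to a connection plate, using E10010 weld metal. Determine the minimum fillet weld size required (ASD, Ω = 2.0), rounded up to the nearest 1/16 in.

E100XX → F_EXX = 100 ksi.
Total weld length L = 22 in.
Required throat t_e = P × Ω / (0.6 F_EXX × L) = 151 × 2.0 / (0.6 × 100 × 22) = 0.2288 in.
Required leg w = t_e / 0.707 = 0.3236 in → use 3/8 in.

w = 3/8 in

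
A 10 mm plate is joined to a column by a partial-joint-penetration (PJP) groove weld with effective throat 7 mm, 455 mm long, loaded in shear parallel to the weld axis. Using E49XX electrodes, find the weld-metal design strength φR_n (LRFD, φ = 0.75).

φR_n ≈ 702 kN

E49XX → F_EXX = 490 MPa.
Effective throat (given) t_e = 7 mm.
A_we = 7 × 455 = 3185 mm².
F_nw = 0.6 F_EXX = 294 MPa.
φR_n = 0.75 × 294 × 3185 × 10⁻³ = 702.3 kN.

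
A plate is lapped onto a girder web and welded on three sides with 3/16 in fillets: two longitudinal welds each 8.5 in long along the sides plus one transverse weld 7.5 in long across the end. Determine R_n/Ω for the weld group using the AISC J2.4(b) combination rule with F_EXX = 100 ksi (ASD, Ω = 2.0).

t_e = 0.707 × 0.1875 = 0.1326 in.
R_nwl = 0.6 × 100 × 0.1326 × 17 = 135.2 kips (longitudinal, 2 welds).
R_nwt = 0.6 × 100 × 0.1326 × 7.5 = 59.65 kips (transverse, base value).
(i) R_nwl + R_nwt = 194.9 kips; (ii) 0.85 R_nwl + 1.5 R_nwt = 204.4 kips.
R_n = max = 204.4 kips [governs: (ii)]; R_n/Ω = 102.2 kips.

R_n/Ω ≈ 102 kips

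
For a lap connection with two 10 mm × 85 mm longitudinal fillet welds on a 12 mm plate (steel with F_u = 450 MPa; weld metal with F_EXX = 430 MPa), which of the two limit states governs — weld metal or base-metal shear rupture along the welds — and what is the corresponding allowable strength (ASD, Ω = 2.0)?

t_e = 0.707 × 10 = 7.07 mm; L = 170 mm.
Weld metal: R_n/Ω = (1/2.0) × 0.6 × 430 × 7.07 × 170 × 10⁻³ = 155 kN.
Base metal (shear rupture): R_n/Ω = (1/2.0) × 0.6 × 450 × 12 × 170 × 10⁻³ = 275.4 kN.
Governing: weld metal.

R_n/Ω ≈ 155 kN (weld metal governs)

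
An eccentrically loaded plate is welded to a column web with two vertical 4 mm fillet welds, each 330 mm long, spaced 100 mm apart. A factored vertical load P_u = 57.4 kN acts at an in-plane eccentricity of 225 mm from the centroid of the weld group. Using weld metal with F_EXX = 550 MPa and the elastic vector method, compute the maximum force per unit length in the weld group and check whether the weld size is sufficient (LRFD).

f_max ≈ 327 N/mm; adequate

Total weld length L_w = 660 mm. Treat welds as unit-width lines.
Polar moment about centroid: J = 2[d³/12 + d(b/2)²] = 2[330³/12 + 330×50²] = 7640000 mm³.
Direct shear f_v = P/L_w = 57.4×10³ / 660 = 86.97 N/mm (vertical).
Torsion M = P·e = 57.4×10³ × 225 = 12915000 N·mm.
Critical point at (x, y) = (50, 165) from centroid. f_tx = M·y/J = 278.9 N/mm; f_ty = M·x/J = 84.53 N/mm.
Resultant f_max = √[f_tx² + (f_v + f_ty)²] = √[278.9² + (86.97 + 84.53)²] = 327.4 N/mm.
Capacity per unit length: φr_n = 0.75 × 0.6 × 550 × (0.707 × 4) = 699.9 N/mm.
327.4 ≤ 699.9 → adequate.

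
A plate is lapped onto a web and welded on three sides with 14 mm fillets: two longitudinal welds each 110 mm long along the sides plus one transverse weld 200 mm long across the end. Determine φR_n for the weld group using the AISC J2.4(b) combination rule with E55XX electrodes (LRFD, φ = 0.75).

φR_n ≈ 1190 kN

E55XX → F_EXX = 550 MPa.
t_e = 0.707 × 14 = 9.898 mm.
R_nwl = 0.6 × 550 × 9.898 × 220 × 10⁻³ = 718.6 kN (longitudinal, 2 welds).
R_nwt = 0.6 × 550 × 9.898 × 200 × 10⁻³ = 653.3 kN (transverse, base value).
(i) R_nwl + R_nwt = 1372 kN; (ii) 0.85 R_nwl + 1.5 R_nwt = 1591 kN.
R_n = max = 1591 kN [governs: (ii)]; φR_n = 1193 kN.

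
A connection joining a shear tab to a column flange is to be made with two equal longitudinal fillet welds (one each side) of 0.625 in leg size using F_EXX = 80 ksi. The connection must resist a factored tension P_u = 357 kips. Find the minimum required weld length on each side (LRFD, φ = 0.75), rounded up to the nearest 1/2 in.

L = 11.5 in on each side

Throat t_e = 0.707 × 0.625 = 0.4419 in.
φr_n = 0.75 × 0.6 × 80 × 0.4419 = 15.91 kips/in.
L_req = P_u / φr_n = 357 / 15.91 = 22.44 in total.
Per side: 22.44 / 2 = 11.22 in.
Round up → use L = 11.5 in on each side.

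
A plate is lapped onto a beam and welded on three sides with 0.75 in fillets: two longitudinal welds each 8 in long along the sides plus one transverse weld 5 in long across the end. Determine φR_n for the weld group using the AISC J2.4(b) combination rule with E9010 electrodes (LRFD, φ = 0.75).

φR_n ≈ 453 kips

E90XX → F_EXX = 90 ksi.
t_e = 0.707 × 0.75 = 0.5302 in.
R_nwl = 0.6 × 90 × 0.5302 × 16 = 458.1 kips (longitudinal, 2 welds).
R_nwt = 0.6 × 90 × 0.5302 × 5 = 143.2 kips (transverse, base value).
(i) R_nwl + R_nwt = 601.3 kips; (ii) 0.85 R_nwl + 1.5 R_nwt = 604.2 kips.
R_n = max = 604.2 kips [governs: (ii)]; φR_n = 453.1 kips.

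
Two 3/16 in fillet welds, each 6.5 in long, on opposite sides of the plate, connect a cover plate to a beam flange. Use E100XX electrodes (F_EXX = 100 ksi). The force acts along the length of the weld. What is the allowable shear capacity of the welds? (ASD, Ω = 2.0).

Effective throat t_e = 0.707 × 0.1875 = 0.1326 in.
Total length L = 13 in; A_we = 0.1326 × 13 = 1.723 in².
F_nw = 0.6 F_EXX = 0.6 × 100 = 60 ksi.
R_n = 60 × 1.723 = 103.4 kip; R_n/Ω = 103.4/2.0 = 51.7 kip.

R_n/Ω ≈ 51.7 kip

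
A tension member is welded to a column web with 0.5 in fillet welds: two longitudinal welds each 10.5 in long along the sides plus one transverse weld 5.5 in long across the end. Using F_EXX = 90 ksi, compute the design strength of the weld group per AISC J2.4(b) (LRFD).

φR_n ≈ 379 kips

t_e = 0.707 × 0.5 = 0.3535 in.
R_nwl = 0.6 × 90 × 0.3535 × 21 = 400.9 kips (longitudinal, 2 welds).
R_nwt = 0.6 × 90 × 0.3535 × 5.5 = 105 kips (transverse, base value).
(i) R_nwl + R_nwt = 505.9 kips; (ii) 0.85 R_nwl + 1.5 R_nwt = 498.2 kips.
R_n = max = 505.9 kips [governs: (i)]; φR_n = 379.4 kips.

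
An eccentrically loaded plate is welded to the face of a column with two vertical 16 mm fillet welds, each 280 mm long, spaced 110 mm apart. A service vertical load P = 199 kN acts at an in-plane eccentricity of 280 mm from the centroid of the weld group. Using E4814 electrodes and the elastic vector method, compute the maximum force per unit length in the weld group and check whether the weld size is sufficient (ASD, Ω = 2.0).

E48XX → F_EXX = 480 MPa.
Total weld length L_w = 560 mm. Treat welds as unit-width lines.
Polar moment about centroid: J = 2[d³/12 + d(b/2)²] = 2[280³/12 + 280×55²] = 5353000 mm³.
Direct shear f_v = P/L_w = 199×10³ / 560 = 355.4 N/mm (vertical).
Torsion M = P·e = 199×10³ × 280 = 55720000 N·mm.
Critical point at (x, y) = (55, 140) from centroid. f_tx = M·y/J = 1457 N/mm; f_ty = M·x/J = 572.5 N/mm.
Resultant f_max = √[f_tx² + (f_v + f_ty)²] = √[1457² + (355.4 + 572.5)²] = 1728 N/mm.
Capacity per unit length: r_n/Ω = (1/2.0) × 0.6 × 480 × (0.707 × 16) = 1629 N/mm.
1728 > 1629 → NOT adequate.

f_max ≈ 1730 N/mm; NOT adequate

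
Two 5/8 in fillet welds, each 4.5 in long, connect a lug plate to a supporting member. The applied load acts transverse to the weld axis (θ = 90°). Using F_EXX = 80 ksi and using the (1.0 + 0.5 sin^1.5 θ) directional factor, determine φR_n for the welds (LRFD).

t_e = 0.707 × 0.625 = 0.4419 in; A_we = 0.4419 × 9 = 3.977 in².
Directional factor: 1.0 + 0.5 sin^1.5(90°) = 1.5.
F_nw = 0.6 × 80 × 1.5 = 72 ksi.
φR_n = 0.75 × 72 × 3.977 = 214.8 kips.

φR_n ≈ 215 kips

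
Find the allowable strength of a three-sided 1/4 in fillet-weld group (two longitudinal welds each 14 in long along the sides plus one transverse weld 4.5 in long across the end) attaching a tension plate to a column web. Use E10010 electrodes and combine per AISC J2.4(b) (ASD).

R_n/Ω ≈ 172 kips

E100XX → F_EXX = 100 ksi.
t_e = 0.707 × 0.25 = 0.1767 in.
R_nwl = 0.6 × 100 × 0.1767 × 28 = 296.9 kips (longitudinal, 2 welds).
R_nwt = 0.6 × 100 × 0.1767 × 4.5 = 47.72 kips (transverse, base value).
(i) R_nwl + R_nwt = 344.7 kips; (ii) 0.85 R_nwl + 1.5 R_nwt = 324 kips.
R_n = max = 344.7 kips [governs: (i)]; R_n/Ω = 172.3 kips.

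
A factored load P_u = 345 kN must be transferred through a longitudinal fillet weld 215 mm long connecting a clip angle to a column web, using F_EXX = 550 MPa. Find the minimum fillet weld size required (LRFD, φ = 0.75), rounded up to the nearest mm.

Total weld length L = 215 mm.
Required throat t_e = P_u / (φ × 0.6 F_EXX × L) = 345 / (0.75 × 0.6 × 550 × 215 × 10⁻³) = 6.483 mm.
Required leg w = t_e / 0.707 = 9.17 mm → use 10 mm.

w = 10 mm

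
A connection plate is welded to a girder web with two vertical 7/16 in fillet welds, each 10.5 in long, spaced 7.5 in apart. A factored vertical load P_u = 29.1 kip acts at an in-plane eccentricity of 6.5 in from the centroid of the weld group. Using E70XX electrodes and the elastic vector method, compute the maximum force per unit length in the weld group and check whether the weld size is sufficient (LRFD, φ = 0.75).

E70XX → F_EXX = 70 ksi.
Total weld length L_w = 21 in. Treat welds as unit-width lines.
Polar moment about centroid: J = 2[d³/12 + d(b/2)²] = 2[10.5³/12 + 10.5×3.75²] = 488.2 in³.
Direct shear f_v = P/L_w = 29.1 / 21 = 1.386 kip/in (vertical).
Torsion M = P·e = 29.1 × 6.5 = 189.15 kip·in.
Critical point at (x, y) = (3.75, 5.25) from centroid. f_tx = M·y/J = 2.034 kip/in; f_ty = M·x/J = 1.453 kip/in.
Resultant f_max = √[f_tx² + (f_v + f_ty)²] = √[2.034² + (1.386 + 1.453)²] = 3.492 kip/in.
Capacity per unit length: φr_n = 0.75 × 0.6 × 70 × (0.707 × 0.4375) = 9.743 kip/in.
3.492 ≤ 9.743 → adequate.

f_max ≈ 3.49 kip/in; adequate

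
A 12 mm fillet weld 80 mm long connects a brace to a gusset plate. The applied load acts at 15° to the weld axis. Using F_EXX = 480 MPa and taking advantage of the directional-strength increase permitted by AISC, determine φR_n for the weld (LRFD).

t_e = 0.707 × 12 = 8.484 mm; A_we = 8.484 × 80 = 678.7 mm².
Directional factor: 1.0 + 0.5 sin^1.5(15°) = 1.066.
F_nw = 0.6 × 480 × 1.066 = 307 MPa.
φR_n = 0.75 × 307 × 678.7 × 10⁻³ = 156.3 kN.

φR_n ≈ 156 kN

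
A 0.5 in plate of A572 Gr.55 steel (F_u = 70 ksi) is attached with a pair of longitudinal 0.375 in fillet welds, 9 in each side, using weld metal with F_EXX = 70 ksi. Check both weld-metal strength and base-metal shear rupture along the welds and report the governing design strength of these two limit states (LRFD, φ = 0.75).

φR_n ≈ 150 kips (weld metal governs)

t_e = 0.707 × 0.375 = 0.2651 in; L = 18 in.
Weld metal: φR_n = 0.75 × 0.6 × 70 × 0.2651 × 18 = 150.3 kips.
Base metal (shear rupture): φR_n = 0.75 × 0.6 × 70 × 0.5 × 18 = 283.5 kips.
Governing: weld metal.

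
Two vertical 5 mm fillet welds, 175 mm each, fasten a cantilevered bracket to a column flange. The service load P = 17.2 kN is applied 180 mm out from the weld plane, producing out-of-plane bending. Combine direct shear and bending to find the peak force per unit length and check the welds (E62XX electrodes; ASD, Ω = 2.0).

f_max ≈ 307 N/mm; adequate

E62XX → F_EXX = 620 MPa.
L_w = 2 × 175 = 350 mm; section modulus (unit throat) S = 2 × L²/6 = 10210 mm².
Direct shear f_v = P/L_w = 17.2×10³/350 = 49.14 N/mm.
Moment M = P × e = 17.2×10³ × 180 = 3096000 N·mm; bending f_b = M/S = 303.3 N/mm.
f_max = √(f_v² + f_b²) = √(49.14² + 303.3²) = 307.2 N/mm.
r_n/Ω = (1/2.0) × 0.6 × 620 × (0.707 × 5) = 657.5 N/mm → adequate.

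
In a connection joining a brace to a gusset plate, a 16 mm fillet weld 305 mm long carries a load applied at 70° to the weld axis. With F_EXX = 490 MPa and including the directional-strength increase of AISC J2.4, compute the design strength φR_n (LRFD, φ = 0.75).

t_e = 0.707 × 16 = 11.31 mm; A_we = 11.31 × 305 = 3450 mm².
Directional factor: 1.0 + 0.5 sin^1.5(70°) = 1.455.
F_nw = 0.6 × 490 × 1.455 = 427.9 MPa.
φR_n = 0.75 × 427.9 × 3450 × 10⁻³ = 1107 kN.

φR_n ≈ 1110 kN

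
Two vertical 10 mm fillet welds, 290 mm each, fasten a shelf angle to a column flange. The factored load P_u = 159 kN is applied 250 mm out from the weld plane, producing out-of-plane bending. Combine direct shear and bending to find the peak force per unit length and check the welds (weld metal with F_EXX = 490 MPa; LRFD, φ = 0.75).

L_w = 2 × 290 = 580 mm; section modulus (unit throat) S = 2 × L²/6 = 28030 mm².
Direct shear f_v = P/L_w = 159×10³/580 = 274.1 N/mm.
Moment M = P × e = 159×10³ × 250 = 39750000 N·mm; bending f_b = M/S = 1418 N/mm.
f_max = √(f_v² + f_b²) = √(274.1² + 1418²) = 1444 N/mm.
φr_n = 0.75 × 0.6 × 490 × (0.707 × 10) = 1559 N/mm → adequate.

f_max ≈ 1440 N/mm; adequate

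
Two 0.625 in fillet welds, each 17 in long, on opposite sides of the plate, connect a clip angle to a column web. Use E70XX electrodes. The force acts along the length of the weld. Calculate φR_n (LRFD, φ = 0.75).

E70XX → F_EXX = 70 ksi.
Effective throat t_e = 0.707 × 0.625 = 0.4419 in.
Total length L = 34 in; A_we = 0.4419 × 34 = 15.02 in².
F_nw = 0.6 F_EXX = 0.6 × 70 = 42 ksi.
φR_n = 0.75 × 42 × 15.02 = 473.2 kip.

φR_n ≈ 473 kip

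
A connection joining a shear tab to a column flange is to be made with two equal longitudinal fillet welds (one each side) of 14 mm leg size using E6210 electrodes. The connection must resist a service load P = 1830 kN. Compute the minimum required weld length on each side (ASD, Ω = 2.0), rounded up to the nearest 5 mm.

E62XX → F_EXX = 620 MPa.
Throat t_e = 0.707 × 14 = 9.898 mm.
r_n/Ω = (0.6 × 620 × 9.898) / 2.0 = 1841 N/mm = 1.841 kN/mm.
L_req = P / (r_n/Ω) = 1830 / 1.841 = 994 mm total.
Per side: 994 / 2 = 497 mm.
Round up → use L = 500 mm on each side.

L = 500 mm on each side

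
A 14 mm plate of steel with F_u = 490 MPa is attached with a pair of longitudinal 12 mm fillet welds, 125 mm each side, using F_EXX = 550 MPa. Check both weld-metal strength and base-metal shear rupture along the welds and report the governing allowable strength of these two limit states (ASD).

R_n/Ω ≈ 350 kN (weld metal governs)

t_e = 0.707 × 12 = 8.484 mm; L = 250 mm.
Weld metal: R_n/Ω = (1/2.0) × 0.6 × 550 × 8.484 × 250 × 10⁻³ = 350 kN.
Base metal (shear rupture): R_n/Ω = (1/2.0) × 0.6 × 490 × 14 × 250 × 10⁻³ = 514.5 kN.
Governing: weld metal.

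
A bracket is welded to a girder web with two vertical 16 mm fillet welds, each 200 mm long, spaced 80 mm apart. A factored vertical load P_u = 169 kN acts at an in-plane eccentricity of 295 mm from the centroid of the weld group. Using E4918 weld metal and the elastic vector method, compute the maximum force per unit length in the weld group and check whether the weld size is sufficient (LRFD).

f_max ≈ 2900 N/mm; NOT adequate

E49XX → F_EXX = 490 MPa.
Total weld length L_w = 400 mm. Treat welds as unit-width lines.
Polar moment about centroid: J = 2[d³/12 + d(b/2)²] = 2[200³/12 + 200×40²] = 1973000 mm³.
Direct shear f_v = P/L_w = 169×10³ / 400 = 422.5 N/mm (vertical).
Torsion M = P·e = 169×10³ × 295 = 49855000 N·mm.
Critical point at (x, y) = (40, 100) from centroid. f_tx = M·y/J = 2526 N/mm; f_ty = M·x/J = 1011 N/mm.
Resultant f_max = √[f_tx² + (f_v + f_ty)²] = √[2526² + (422.5 + 1011)²] = 2905 N/mm.
Capacity per unit length: φr_n = 0.75 × 0.6 × 490 × (0.707 × 16) = 2494 N/mm.
2905 > 2494 → NOT adequate.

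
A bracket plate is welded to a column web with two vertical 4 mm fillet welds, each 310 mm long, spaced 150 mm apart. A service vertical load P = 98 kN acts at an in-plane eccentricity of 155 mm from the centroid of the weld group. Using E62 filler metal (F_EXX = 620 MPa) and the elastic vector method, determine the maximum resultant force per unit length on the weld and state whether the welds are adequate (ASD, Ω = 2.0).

f_max ≈ 404 N/mm; adequate

Total weld length L_w = 620 mm. Treat welds as unit-width lines.
Polar moment about centroid: J = 2[d³/12 + d(b/2)²] = 2[310³/12 + 310×75²] = 8453000 mm³.
Direct shear f_v = P/L_w = 98×10³ / 620 = 158.1 N/mm (vertical).
Torsion M = P·e = 98×10³ × 155 = 15190000 N·mm.
Critical point at (x, y) = (75, 155) from centroid. f_tx = M·y/J = 278.5 N/mm; f_ty = M·x/J = 134.8 N/mm.
Resultant f_max = √[f_tx² + (f_v + f_ty)²] = √[278.5² + (158.1 + 134.8)²] = 404.2 N/mm.
Capacity per unit length: r_n/Ω = (1/2.0) × 0.6 × 620 × (0.707 × 4) = 526 N/mm.
404.2 ≤ 526 → adequate.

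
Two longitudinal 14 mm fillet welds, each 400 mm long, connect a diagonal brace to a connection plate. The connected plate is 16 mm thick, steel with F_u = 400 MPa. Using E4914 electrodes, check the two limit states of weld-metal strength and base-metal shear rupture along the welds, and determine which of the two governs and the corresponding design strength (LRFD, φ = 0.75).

E49XX → F_EXX = 490 MPa.
t_e = 0.707 × 14 = 9.898 mm; L = 800 mm.
Weld metal: φR_n = 0.75 × 0.6 × 490 × 9.898 × 800 × 10⁻³ = 1746 kN.
Base metal (shear rupture): φR_n = 0.75 × 0.6 × 400 × 16 × 800 × 10⁻³ = 2304 kN.
Governing: weld metal.

φR_n ≈ 1750 kN (weld metal governs)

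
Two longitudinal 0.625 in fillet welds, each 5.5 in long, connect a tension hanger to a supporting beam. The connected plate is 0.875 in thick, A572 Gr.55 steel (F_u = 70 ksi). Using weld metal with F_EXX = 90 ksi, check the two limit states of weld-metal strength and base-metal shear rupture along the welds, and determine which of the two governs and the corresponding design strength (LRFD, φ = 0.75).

φR_n ≈ 197 kip (weld metal governs)

t_e = 0.707 × 0.625 = 0.4419 in; L = 11 in.
Weld metal: φR_n = 0.75 × 0.6 × 90 × 0.4419 × 11 = 196.9 kip.
Base metal (shear rupture): φR_n = 0.75 × 0.6 × 70 × 0.875 × 11 = 303.2 kip.
Governing: weld metal.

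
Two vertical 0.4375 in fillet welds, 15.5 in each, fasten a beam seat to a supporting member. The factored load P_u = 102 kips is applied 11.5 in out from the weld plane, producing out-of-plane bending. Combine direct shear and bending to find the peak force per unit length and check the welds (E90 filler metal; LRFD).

E90XX → F_EXX = 90 ksi.
L_w = 2 × 15.5 = 31 in; section modulus (unit throat) S = 2 × L²/6 = 80.08 in².
Direct shear f_v = P/L_w = 102/31 = 3.29 kip/in.
Moment M = P × e = 102 × 11.5 = 1173 kip·in; bending f_b = M/S = 14.65 kip/in.
f_max = √(f_v² + f_b²) = √(3.29² + 14.65²) = 15.01 kip/in.
φr_n = 0.75 × 0.6 × 90 × (0.707 × 0.4375) = 12.53 kip/in → NOT adequate.

f_max ≈ 15 kip/in; NOT adequate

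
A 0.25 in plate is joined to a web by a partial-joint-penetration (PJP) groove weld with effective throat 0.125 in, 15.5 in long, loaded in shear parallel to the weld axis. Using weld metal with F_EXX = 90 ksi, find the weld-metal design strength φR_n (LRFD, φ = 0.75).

Effective throat (given) t_e = 0.125 in.
A_we = 0.125 × 15.5 = 1.938 in².
F_nw = 0.6 F_EXX = 54 ksi.
φR_n = 0.75 × 54 × 1.938 = 78.47 kips.

φR_n ≈ 78.5 kips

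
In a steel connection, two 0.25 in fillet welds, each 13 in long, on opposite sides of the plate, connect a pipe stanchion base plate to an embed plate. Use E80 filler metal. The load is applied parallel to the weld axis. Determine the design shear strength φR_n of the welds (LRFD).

E80XX → F_EXX = 80 ksi.
Effective throat t_e = 0.707 × 0.25 = 0.1767 in.
Total length L = 26 in; A_we = 0.1767 × 26 = 4.595 in².
F_nw = 0.6 F_EXX = 0.6 × 80 = 48 ksi.
φR_n = 0.75 × 48 × 4.595 = 165.4 kips.

φR_n ≈ 165 kips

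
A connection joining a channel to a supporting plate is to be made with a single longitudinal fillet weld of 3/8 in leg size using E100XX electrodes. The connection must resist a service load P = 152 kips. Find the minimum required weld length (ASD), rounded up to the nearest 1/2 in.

E100XX → F_EXX = 100 ksi.
Throat t_e = 0.707 × 0.375 = 0.2651 in.
r_n/Ω = (0.6 × 100 × 0.2651) / 2.0 = 7.954 kip/in.
L_req = P / (r_n/Ω) = 152 / 7.954 = 19.11 in total.
Round up → use L = 19.5 in.

L = 19.5 in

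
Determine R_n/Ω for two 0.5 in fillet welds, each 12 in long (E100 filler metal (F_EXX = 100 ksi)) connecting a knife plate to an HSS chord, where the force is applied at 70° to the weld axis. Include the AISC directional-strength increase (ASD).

R_n/Ω ≈ 370 kip

t_e = 0.707 × 0.5 = 0.3535 in; A_we = 0.3535 × 24 = 8.484 in².
Directional factor: 1.0 + 0.5 sin^1.5(70°) = 1.455.
F_nw = 0.6 × 100 × 1.455 = 87.33 ksi.
R_n/Ω = (87.33 × 8.484) / 2.0 = 370.4 kip.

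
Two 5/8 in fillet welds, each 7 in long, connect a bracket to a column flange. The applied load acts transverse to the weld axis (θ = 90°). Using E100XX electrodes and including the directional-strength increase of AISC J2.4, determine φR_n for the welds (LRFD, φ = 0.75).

E100XX → F_EXX = 100 ksi.
t_e = 0.707 × 0.625 = 0.4419 in; A_we = 0.4419 × 14 = 6.186 in².
Directional factor: 1.0 + 0.5 sin^1.5(90°) = 1.5.
F_nw = 0.6 × 100 × 1.5 = 90 ksi.
φR_n = 0.75 × 90 × 6.186 = 417.6 kip.

φR_n ≈ 418 kip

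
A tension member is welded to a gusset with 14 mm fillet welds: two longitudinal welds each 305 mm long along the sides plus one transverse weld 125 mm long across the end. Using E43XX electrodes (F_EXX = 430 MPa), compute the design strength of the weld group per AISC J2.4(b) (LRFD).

t_e = 0.707 × 14 = 9.898 mm.
R_nwl = 0.6 × 430 × 9.898 × 610 × 10⁻³ = 1558 kN (longitudinal, 2 welds).
R_nwt = 0.6 × 430 × 9.898 × 125 × 10⁻³ = 319.2 kN (transverse, base value).
(i) R_nwl + R_nwt = 1877 kN; (ii) 0.85 R_nwl + 1.5 R_nwt = 1803 kN.
R_n = max = 1877 kN [governs: (i)]; φR_n = 1408 kN.

φR_n ≈ 1410 kN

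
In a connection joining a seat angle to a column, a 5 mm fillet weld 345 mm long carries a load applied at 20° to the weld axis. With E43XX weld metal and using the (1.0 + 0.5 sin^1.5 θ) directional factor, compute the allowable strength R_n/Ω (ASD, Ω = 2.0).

R_n/Ω ≈ 173 kN

E43XX → F_EXX = 430 MPa.
t_e = 0.707 × 5 = 3.535 mm; A_we = 3.535 × 345 = 1220 mm².
Directional factor: 1.0 + 0.5 sin^1.5(20°) = 1.1.
F_nw = 0.6 × 430 × 1.1 = 283.8 MPa.
R_n/Ω = (283.8 × 1220) / 2.0 × 10⁻³ = 173.1 kN.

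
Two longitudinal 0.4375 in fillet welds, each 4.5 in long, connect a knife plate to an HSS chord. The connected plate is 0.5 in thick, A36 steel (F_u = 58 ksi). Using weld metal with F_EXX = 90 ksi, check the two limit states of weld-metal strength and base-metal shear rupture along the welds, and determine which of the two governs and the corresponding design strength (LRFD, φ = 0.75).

t_e = 0.707 × 0.4375 = 0.3093 in; L = 9 in.
Weld metal: φR_n = 0.75 × 0.6 × 90 × 0.3093 × 9 = 112.7 kips.
Base metal (shear rupture): φR_n = 0.75 × 0.6 × 58 × 0.5 × 9 = 117.4 kips.
Governing: weld metal.

φR_n ≈ 113 kips (weld metal governs)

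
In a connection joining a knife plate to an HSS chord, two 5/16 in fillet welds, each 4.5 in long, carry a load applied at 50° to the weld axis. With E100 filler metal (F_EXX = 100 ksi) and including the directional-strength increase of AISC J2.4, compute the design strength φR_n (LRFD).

t_e = 0.707 × 0.3125 = 0.2209 in; A_we = 0.2209 × 9 = 1.988 in².
Directional factor: 1.0 + 0.5 sin^1.5(50°) = 1.335.
F_nw = 0.6 × 100 × 1.335 = 80.11 ksi.
φR_n = 0.75 × 80.11 × 1.988 = 119.5 kip.

φR_n ≈ 119 kip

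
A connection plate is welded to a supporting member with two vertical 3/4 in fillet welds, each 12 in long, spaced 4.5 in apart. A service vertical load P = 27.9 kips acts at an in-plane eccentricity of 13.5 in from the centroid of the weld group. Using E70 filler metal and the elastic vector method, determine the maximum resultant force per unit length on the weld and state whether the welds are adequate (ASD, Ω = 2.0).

f_max ≈ 6.4 kip/in; adequate

E70XX → F_EXX = 70 ksi.
Total weld length L_w = 24 in. Treat welds as unit-width lines.
Polar moment about centroid: J = 2[d³/12 + d(b/2)²] = 2[12³/12 + 12×2.25²] = 409.5 in³.
Direct shear f_v = P/L_w = 27.9 / 24 = 1.162 kip/in (vertical).
Torsion M = P·e = 27.9 × 13.5 = 376.65 kip·in.
Critical point at (x, y) = (2.25, 6) from centroid. f_tx = M·y/J = 5.519 kip/in; f_ty = M·x/J = 2.07 kip/in.
Resultant f_max = √[f_tx² + (f_v + f_ty)²] = √[5.519² + (1.162 + 2.07)²] = 6.395 kip/in.
Capacity per unit length: r_n/Ω = (1/2.0) × 0.6 × 70 × (0.707 × 0.75) = 11.14 kip/in.
6.395 ≤ 11.14 → adequate.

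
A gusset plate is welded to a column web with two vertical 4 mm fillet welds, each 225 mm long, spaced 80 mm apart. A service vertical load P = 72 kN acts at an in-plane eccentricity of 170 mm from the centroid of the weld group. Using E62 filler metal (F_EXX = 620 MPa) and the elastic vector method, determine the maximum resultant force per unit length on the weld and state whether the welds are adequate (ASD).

Total weld length L_w = 450 mm. Treat welds as unit-width lines.
Polar moment about centroid: J = 2[d³/12 + d(b/2)²] = 2[225³/12 + 225×40²] = 2618000 mm³.
Direct shear f_v = P/L_w = 72×10³ / 450 = 160 N/mm (vertical).
Torsion M = P·e = 72×10³ × 170 = 12240000 N·mm.
Critical point at (x, y) = (40, 112.5) from centroid. f_tx = M·y/J = 525.9 N/mm; f_ty = M·x/J = 187 N/mm.
Resultant f_max = √[f_tx² + (f_v + f_ty)²] = √[525.9² + (160 + 187)²] = 630 N/mm.
Capacity per unit length: r_n/Ω = (1/2.0) × 0.6 × 620 × (0.707 × 4) = 526 N/mm.
630 > 526 → NOT adequate.

f_max ≈ 630 N/mm; NOT adequate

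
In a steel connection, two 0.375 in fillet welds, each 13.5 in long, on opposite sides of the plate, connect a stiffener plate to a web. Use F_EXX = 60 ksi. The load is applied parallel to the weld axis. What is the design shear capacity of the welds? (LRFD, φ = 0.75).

φR_n ≈ 193 kips

Effective throat t_e = 0.707 × 0.375 = 0.2651 in.
Total length L = 27 in; A_we = 0.2651 × 27 = 7.158 in².
F_nw = 0.6 F_EXX = 0.6 × 60 = 36 ksi.
φR_n = 0.75 × 36 × 7.158 = 193.3 kips.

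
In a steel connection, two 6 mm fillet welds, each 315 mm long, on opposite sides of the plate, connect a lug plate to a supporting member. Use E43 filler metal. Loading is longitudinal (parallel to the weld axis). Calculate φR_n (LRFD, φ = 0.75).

φR_n ≈ 517 kN

E43XX → F_EXX = 430 MPa.
Effective throat t_e = 0.707 × 6 = 4.242 mm.
Total length L = 630 mm; A_we = 4.242 × 630 = 2672 mm².
F_nw = 0.6 F_EXX = 0.6 × 430 = 258 MPa.
φR_n = 0.75 × 258 × 2672 × 10⁻³ = 517.1 kN.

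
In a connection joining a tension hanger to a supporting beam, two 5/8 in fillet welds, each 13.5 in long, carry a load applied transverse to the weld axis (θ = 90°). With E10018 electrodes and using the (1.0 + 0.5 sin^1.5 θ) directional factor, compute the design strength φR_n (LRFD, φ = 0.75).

E100XX → F_EXX = 100 ksi.
t_e = 0.707 × 0.625 = 0.4419 in; A_we = 0.4419 × 27 = 11.93 in².
Directional factor: 1.0 + 0.5 sin^1.5(90°) = 1.5.
F_nw = 0.6 × 100 × 1.5 = 90 ksi.
φR_n = 0.75 × 90 × 11.93 = 805.3 kip.

φR_n ≈ 805 kip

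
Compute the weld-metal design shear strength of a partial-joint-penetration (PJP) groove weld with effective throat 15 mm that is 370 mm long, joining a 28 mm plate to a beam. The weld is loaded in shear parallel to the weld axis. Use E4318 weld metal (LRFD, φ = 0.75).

E43XX → F_EXX = 430 MPa.
Effective throat (given) t_e = 15 mm.
A_we = 15 × 370 = 5550 mm².
F_nw = 0.6 F_EXX = 258 MPa.
φR_n = 0.75 × 258 × 5550 × 10⁻³ = 1074 kN.

φR_n ≈ 1070 kN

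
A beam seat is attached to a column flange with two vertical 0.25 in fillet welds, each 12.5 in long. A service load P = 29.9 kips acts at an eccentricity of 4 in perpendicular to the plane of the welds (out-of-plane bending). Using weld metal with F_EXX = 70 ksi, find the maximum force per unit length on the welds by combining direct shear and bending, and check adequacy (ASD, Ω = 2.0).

L_w = 2 × 12.5 = 25 in; section modulus (unit throat) S = 2 × L²/6 = 52.08 in².
Direct shear f_v = P/L_w = 29.9/25 = 1.196 kip/in.
Moment M = P × e = 29.9 × 4 = 119.6 kip·in; bending f_b = M/S = 2.296 kip/in.
f_max = √(f_v² + f_b²) = √(1.196² + 2.296²) = 2.589 kip/in.
r_n/Ω = (1/2.0) × 0.6 × 70 × (0.707 × 0.25) = 3.712 kip/in → adequate.

f_max ≈ 2.59 kip/in; adequate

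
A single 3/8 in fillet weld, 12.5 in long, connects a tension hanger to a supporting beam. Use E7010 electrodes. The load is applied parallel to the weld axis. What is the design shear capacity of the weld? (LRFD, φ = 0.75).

E70XX → F_EXX = 70 ksi.
Effective throat t_e = 0.707 × 0.375 = 0.2651 in.
Total length L = 12.5 in; A_we = 0.2651 × 12.5 = 3.314 in².
F_nw = 0.6 F_EXX = 0.6 × 70 = 42 ksi.
φR_n = 0.75 × 42 × 3.314 = 104.4 kip.

φR_n ≈ 104 kip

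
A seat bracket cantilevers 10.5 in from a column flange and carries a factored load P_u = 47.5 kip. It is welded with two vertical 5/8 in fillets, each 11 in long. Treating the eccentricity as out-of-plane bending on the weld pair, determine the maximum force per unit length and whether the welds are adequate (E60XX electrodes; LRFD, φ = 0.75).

f_max ≈ 12.6 kip/in; NOT adequate

E60XX → F_EXX = 60 ksi.
L_w = 2 × 11 = 22 in; section modulus (unit throat) S = 2 × L²/6 = 40.33 in².
Direct shear f_v = P/L_w = 47.5/22 = 2.159 kip/in.
Moment M = P × e = 47.5 × 10.5 = 498.75 kip·in; bending f_b = M/S = 12.37 kip/in.
f_max = √(f_v² + f_b²) = √(2.159² + 12.37²) = 12.55 kip/in.
φr_n = 0.75 × 0.6 × 60 × (0.707 × 0.625) = 11.93 kip/in → NOT adequate.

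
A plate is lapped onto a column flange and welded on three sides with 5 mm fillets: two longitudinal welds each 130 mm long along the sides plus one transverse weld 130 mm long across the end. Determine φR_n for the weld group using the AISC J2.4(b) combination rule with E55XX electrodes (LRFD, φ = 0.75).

φR_n ≈ 364 kN

E55XX → F_EXX = 550 MPa.
t_e = 0.707 × 5 = 3.535 mm.
R_nwl = 0.6 × 550 × 3.535 × 260 × 10⁻³ = 303.3 kN (longitudinal, 2 welds).
R_nwt = 0.6 × 550 × 3.535 × 130 × 10⁻³ = 151.7 kN (transverse, base value).
(i) R_nwl + R_nwt = 455 kN; (ii) 0.85 R_nwl + 1.5 R_nwt = 485.3 kN.
R_n = max = 485.3 kN [governs: (ii)]; φR_n = 364 kN.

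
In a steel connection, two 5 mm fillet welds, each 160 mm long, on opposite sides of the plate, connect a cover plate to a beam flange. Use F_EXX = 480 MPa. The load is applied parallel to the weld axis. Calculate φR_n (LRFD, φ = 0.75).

φR_n ≈ 244 kN

Effective throat t_e = 0.707 × 5 = 3.535 mm.
Total length L = 320 mm; A_we = 3.535 × 320 = 1131 mm².
F_nw = 0.6 F_EXX = 0.6 × 480 = 288 MPa.
φR_n = 0.75 × 288 × 1131 × 10⁻³ = 244.3 kN.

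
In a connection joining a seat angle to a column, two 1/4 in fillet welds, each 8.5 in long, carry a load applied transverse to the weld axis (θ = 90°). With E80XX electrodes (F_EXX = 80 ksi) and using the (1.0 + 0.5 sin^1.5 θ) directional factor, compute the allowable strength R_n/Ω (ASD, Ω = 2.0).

R_n/Ω ≈ 108 kip

t_e = 0.707 × 0.25 = 0.1767 in; A_we = 0.1767 × 17 = 3.005 in².
Directional factor: 1.0 + 0.5 sin^1.5(90°) = 1.5.
F_nw = 0.6 × 80 × 1.5 = 72 ksi.
R_n/Ω = (72 × 3.005) / 2.0 = 108.2 kip.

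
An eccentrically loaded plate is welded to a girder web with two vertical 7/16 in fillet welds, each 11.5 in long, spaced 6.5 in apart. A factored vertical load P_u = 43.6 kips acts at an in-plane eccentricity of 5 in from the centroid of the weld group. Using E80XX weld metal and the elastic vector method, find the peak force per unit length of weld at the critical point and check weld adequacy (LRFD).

f_max ≈ 4.17 kip/in; adequate

E80XX → F_EXX = 80 ksi.
Total weld length L_w = 23 in. Treat welds as unit-width lines.
Polar moment about centroid: J = 2[d³/12 + d(b/2)²] = 2[11.5³/12 + 11.5×3.25²] = 496.4 in³.
Direct shear f_v = P/L_w = 43.6 / 23 = 1.896 kip/in (vertical).
Torsion M = P·e = 43.6 × 5 = 218 kip·in.
Critical point at (x, y) = (3.25, 5.75) from centroid. f_tx = M·y/J = 2.525 kip/in; f_ty = M·x/J = 1.427 kip/in.
Resultant f_max = √[f_tx² + (f_v + f_ty)²] = √[2.525² + (1.896 + 1.427)²] = 4.173 kip/in.
Capacity per unit length: φr_n = 0.75 × 0.6 × 80 × (0.707 × 0.4375) = 11.14 kip/in.
4.173 ≤ 11.14 → adequate.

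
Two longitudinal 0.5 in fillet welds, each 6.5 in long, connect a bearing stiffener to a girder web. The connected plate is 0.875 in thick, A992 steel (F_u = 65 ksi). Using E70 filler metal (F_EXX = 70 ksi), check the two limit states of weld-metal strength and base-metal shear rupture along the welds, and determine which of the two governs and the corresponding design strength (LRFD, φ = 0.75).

t_e = 0.707 × 0.5 = 0.3535 in; L = 13 in.
Weld metal: φR_n = 0.75 × 0.6 × 70 × 0.3535 × 13 = 144.8 kips.
Base metal (shear rupture): φR_n = 0.75 × 0.6 × 65 × 0.875 × 13 = 332.7 kips.
Governing: weld metal.

φR_n ≈ 145 kips (weld metal governs)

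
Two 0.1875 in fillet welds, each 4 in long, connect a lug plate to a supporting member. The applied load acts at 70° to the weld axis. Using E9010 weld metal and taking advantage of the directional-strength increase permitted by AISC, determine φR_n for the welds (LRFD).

φR_n ≈ 62.5 kip

E90XX → F_EXX = 90 ksi.
t_e = 0.707 × 0.1875 = 0.1326 in; A_we = 0.1326 × 8 = 1.06 in².
Directional factor: 1.0 + 0.5 sin^1.5(70°) = 1.455.
F_nw = 0.6 × 90 × 1.455 = 78.59 ksi.
φR_n = 0.75 × 78.59 × 1.06 = 62.51 kip.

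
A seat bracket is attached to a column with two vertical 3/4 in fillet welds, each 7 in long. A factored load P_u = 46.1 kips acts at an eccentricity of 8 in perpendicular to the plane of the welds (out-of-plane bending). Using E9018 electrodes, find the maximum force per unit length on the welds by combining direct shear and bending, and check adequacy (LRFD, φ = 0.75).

f_max ≈ 22.8 kip/in; NOT adequate

E90XX → F_EXX = 90 ksi.
L_w = 2 × 7 = 14 in; section modulus (unit throat) S = 2 × L²/6 = 16.33 in².
Direct shear f_v = P/L_w = 46.1/14 = 3.293 kip/in.
Moment M = P × e = 46.1 × 8 = 368.8 kip·in; bending f_b = M/S = 22.58 kip/in.
f_max = √(f_v² + f_b²) = √(3.293² + 22.58²) = 22.82 kip/in.
φr_n = 0.75 × 0.6 × 90 × (0.707 × 0.75) = 21.48 kip/in → NOT adequate.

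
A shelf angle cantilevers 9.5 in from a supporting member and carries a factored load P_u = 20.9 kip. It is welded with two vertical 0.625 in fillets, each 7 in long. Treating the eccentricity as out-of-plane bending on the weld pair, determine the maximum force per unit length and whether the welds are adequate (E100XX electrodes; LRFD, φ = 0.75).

f_max ≈ 12.2 kip/in; adequate

E100XX → F_EXX = 100 ksi.
L_w = 2 × 7 = 14 in; section modulus (unit throat) S = 2 × L²/6 = 16.33 in².
Direct shear f_v = P/L_w = 20.9/14 = 1.493 kip/in.
Moment M = P × e = 20.9 × 9.5 = 198.55 kip·in; bending f_b = M/S = 12.16 kip/in.
f_max = √(f_v² + f_b²) = √(1.493² + 12.16²) = 12.25 kip/in.
φr_n = 0.75 × 0.6 × 100 × (0.707 × 0.625) = 19.88 kip/in → adequate.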